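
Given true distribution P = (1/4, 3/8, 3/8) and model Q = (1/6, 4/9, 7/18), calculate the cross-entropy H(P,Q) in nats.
1.1062 nats

Cross-entropy: H(P,Q) = -Σ p(x) log q(x)

Alternatively: H(P,Q) = H(P) + D_KL(P||Q)
H(P) = 1.0822 nats
D_KL(P||Q) = 0.0240 nats

H(P,Q) = 1.0822 + 0.0240 = 1.1062 nats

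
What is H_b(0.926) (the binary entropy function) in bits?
0.3807 bits

The binary entropy function is:
H(p) = -p log(p) - (1-p) log(1-p)

H(0.926) = -0.926 × log_2(0.926) - 0.074 × log_2(0.074)
H(0.926) = 0.3807 bits

Note: Binary entropy is maximized at p=0.5 (H=1 bit) and minimized at p=0 or p=1 (H=0).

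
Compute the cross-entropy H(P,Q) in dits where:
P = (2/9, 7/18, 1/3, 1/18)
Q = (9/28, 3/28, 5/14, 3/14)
0.6730 dits

Cross-entropy: H(P,Q) = -Σ p(x) log q(x)

Alternatively: H(P,Q) = H(P) + D_KL(P||Q)
H(P) = 0.5334 dits
D_KL(P||Q) = 0.1395 dits

H(P,Q) = 0.5334 + 0.1395 = 0.6730 dits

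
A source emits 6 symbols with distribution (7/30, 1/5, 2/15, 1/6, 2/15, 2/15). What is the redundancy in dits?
0.0112 dits

Redundancy measures how far a source is from maximum entropy:
R = H_max - H(X)

Maximum entropy for 6 symbols: H_max = log_10(6) = 0.7782 dits
Actual entropy: H(X) = 0.7670 dits
Redundancy: R = 0.7782 - 0.7670 = 0.0112 dits

This redundancy represents potential for compression: the source could be compressed by 0.0112 dits per symbol.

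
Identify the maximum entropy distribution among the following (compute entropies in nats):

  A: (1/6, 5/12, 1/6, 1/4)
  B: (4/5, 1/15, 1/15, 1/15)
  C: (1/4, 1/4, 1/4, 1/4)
C

For a discrete distribution over n outcomes, entropy is maximized by the uniform distribution.

Computing entropies:
H(A) = 1.3086 nats
H(B) = 0.7201 nats
H(C) = 1.3863 nats

The uniform distribution (where all probabilities equal 1/4) achieves the maximum entropy of log_e(4) = 1.3863 nats.

Distribution C has the highest entropy.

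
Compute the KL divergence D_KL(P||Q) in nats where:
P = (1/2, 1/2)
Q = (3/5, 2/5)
0.0204 nats

KL divergence: D_KL(P||Q) = Σ p(x) log(p(x)/q(x))

Computing term by term:
  x=0: 1/2 × log_e[(1/2)/(3/5)] = 1/2 × -0.1823 = -0.0912
  x=1: 1/2 × log_e[(1/2)/(2/5)] = 1/2 × 0.2231 = 0.1116

D_KL(P||Q) = 0.0204 nats

Note: KL divergence is always non-negative and equals 0 iff P = Q.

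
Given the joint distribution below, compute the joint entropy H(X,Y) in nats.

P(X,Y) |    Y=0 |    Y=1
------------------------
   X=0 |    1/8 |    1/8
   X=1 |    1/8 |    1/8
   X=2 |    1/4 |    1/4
1.7329 nats

Joint entropy is H(X,Y) = -Σ_{x,y} p(x,y) log p(x,y).

Summing over all non-zero entries:
H(X,Y) = -[1/8·log_e(1/8) + 1/8·log_e(1/8) + 1/8·log_e(1/8) + 1/8·log_e(1/8) + 1/4·log_e(1/4) + 1/4·log_e(1/4)]
H(X,Y) = 1.7329 nats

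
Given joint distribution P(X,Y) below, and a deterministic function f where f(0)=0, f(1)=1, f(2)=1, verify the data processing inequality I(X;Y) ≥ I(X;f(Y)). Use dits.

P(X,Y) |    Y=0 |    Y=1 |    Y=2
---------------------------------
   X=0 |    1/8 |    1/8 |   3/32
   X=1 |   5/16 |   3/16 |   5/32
I(X;Y) = 0.0026, I(X;f(Y)) = 0.0025, inequality holds: 0.0026 ≥ 0.0025

Data Processing Inequality: For any Markov chain X → Y → Z, we have I(X;Y) ≥ I(X;Z).

Here Z = f(Y) is a deterministic function of Y, forming X → Y → Z.

Original I(X;Y) = 0.0026 dits

After applying f:
P(X,Z) where Z=f(Y):
- P(X,Z=0) = P(X,Y=0)
- P(X,Z=1) = P(X,Y=1) + P(X,Y=2)

I(X;Z) = I(X;f(Y)) = 0.0025 dits

Verification: 0.0026 ≥ 0.0025 ✓

Information cannot be created by processing; the function f can only lose information about X.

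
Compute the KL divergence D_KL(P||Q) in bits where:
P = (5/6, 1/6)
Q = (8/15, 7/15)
0.2890 bits

KL divergence: D_KL(P||Q) = Σ p(x) log(p(x)/q(x))

Computing term by term:
  x=0: 5/6 × log_2[(5/6)/(8/15)] = 5/6 × 0.6439 = 0.5365
  x=1: 1/6 × log_2[(1/6)/(7/15)] = 1/6 × -1.4854 = -0.2476

D_KL(P||Q) = 0.2890 bits

Note: KL divergence is always non-negative and equals 0 iff P = Q.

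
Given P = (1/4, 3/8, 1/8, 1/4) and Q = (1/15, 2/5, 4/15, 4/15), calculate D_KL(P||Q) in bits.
0.2819 bits

KL divergence: D_KL(P||Q) = Σ p(x) log(p(x)/q(x))

Computing term by term:
  x=0: 1/4 × log_2[(1/4)/(1/15)] = 1/4 × 1.9069 = 0.4767
  x=1: 3/8 × log_2[(3/8)/(2/5)] = 3/8 × -0.0931 = -0.0349
  x=2: 1/8 × log_2[(1/8)/(4/15)] = 1/8 × -1.0931 = -0.1366
  x=3: 1/4 × log_2[(1/4)/(4/15)] = 1/4 × -0.0931 = -0.0233

D_KL(P||Q) = 0.2819 bits

Note: KL divergence is always non-negative and equals 0 iff P = Q.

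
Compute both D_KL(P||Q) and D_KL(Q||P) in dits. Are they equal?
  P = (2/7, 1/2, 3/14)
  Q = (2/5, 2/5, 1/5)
D_KL(P||Q) = 0.0131, D_KL(Q||P) = 0.0137

KL divergence is not symmetric: D_KL(P||Q) ≠ D_KL(Q||P) in general.

D_KL(P||Q) = 0.0131 dits
D_KL(Q||P) = 0.0137 dits

No, they are not equal!

This asymmetry is why KL divergence is not a true distance metric.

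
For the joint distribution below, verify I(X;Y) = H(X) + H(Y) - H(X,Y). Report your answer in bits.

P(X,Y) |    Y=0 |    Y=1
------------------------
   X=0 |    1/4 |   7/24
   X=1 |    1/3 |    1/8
I(X;Y) = 0.0531 bits

Mutual information has multiple equivalent forms:
- I(X;Y) = H(X) - H(X|Y)
- I(X;Y) = H(Y) - H(Y|X)
- I(X;Y) = H(X) + H(Y) - H(X,Y)

Computing all quantities:
H(X) = 0.9950, H(Y) = 0.9799, H(X,Y) = 1.9218
H(X|Y) = 0.9419, H(Y|X) = 0.9268

Verification:
H(X) - H(X|Y) = 0.9950 - 0.9419 = 0.0531
H(Y) - H(Y|X) = 0.9799 - 0.9268 = 0.0531
H(X) + H(Y) - H(X,Y) = 0.9950 + 0.9799 - 1.9218 = 0.0531

All forms give I(X;Y) = 0.0531 bits. ✓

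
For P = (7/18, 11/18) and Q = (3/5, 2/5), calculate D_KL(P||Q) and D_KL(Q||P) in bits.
D_KL(P||Q) = 0.1304, D_KL(Q||P) = 0.1308

KL divergence is not symmetric: D_KL(P||Q) ≠ D_KL(Q||P) in general.

D_KL(P||Q) = 0.1304 bits
D_KL(Q||P) = 0.1308 bits

No, they are not equal!

This asymmetry is why KL divergence is not a true distance metric.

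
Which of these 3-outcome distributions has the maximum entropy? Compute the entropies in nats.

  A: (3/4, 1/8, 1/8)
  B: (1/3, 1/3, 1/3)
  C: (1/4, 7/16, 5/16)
B

For a discrete distribution over n outcomes, entropy is maximized by the uniform distribution.

Computing entropies:
H(A) = 0.7356 nats
H(B) = 1.0986 nats
H(C) = 1.0717 nats

The uniform distribution (where all probabilities equal 1/3) achieves the maximum entropy of log_e(3) = 1.0986 nats.

Distribution B has the highest entropy.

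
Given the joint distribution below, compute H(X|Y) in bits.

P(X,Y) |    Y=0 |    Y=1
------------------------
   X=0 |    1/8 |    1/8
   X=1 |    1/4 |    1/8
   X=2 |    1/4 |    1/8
1.5456 bits

Using the chain rule: H(X|Y) = H(X,Y) - H(Y)

First, compute H(X,Y) = 2.5000 bits

Marginal P(Y) = (5/8, 3/8)
H(Y) = 0.9544 bits

H(X|Y) = H(X,Y) - H(Y) = 2.5000 - 0.9544 = 1.5456 bits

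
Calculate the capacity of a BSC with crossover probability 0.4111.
0.0229 bits

For a binary symmetric channel (BSC) with error probability p:
Capacity C = 1 - H(p) bits per symbol

where H(p) = -p log₂(p) - (1-p) log₂(1-p) is the binary entropy function.

H(0.4111) = 0.9771 bits
C = 1 - 0.9771 = 0.0229 bits per symbol

This means we can reliably transmit up to 0.0229 bits of information per channel use.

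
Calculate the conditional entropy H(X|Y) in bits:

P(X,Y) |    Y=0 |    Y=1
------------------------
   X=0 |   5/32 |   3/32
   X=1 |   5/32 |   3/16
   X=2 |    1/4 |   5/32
1.5396 bits

Using the chain rule: H(X|Y) = H(X,Y) - H(Y)

First, compute H(X,Y) = 2.5283 bits

Marginal P(Y) = (9/16, 7/16)
H(Y) = 0.9887 bits

H(X|Y) = H(X,Y) - H(Y) = 2.5283 - 0.9887 = 1.5396 bits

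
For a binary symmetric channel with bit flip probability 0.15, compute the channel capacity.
0.3902 bits

For a binary symmetric channel (BSC) with error probability p:
Capacity C = 1 - H(p) bits per symbol

where H(p) = -p log₂(p) - (1-p) log₂(1-p) is the binary entropy function.

H(0.15) = 0.6098 bits
C = 1 - 0.6098 = 0.3902 bits per symbol

This means we can reliably transmit up to 0.3902 bits of information per channel use.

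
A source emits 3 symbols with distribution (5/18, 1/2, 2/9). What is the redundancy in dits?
0.0269 dits

Redundancy measures how far a source is from maximum entropy:
R = H_max - H(X)

Maximum entropy for 3 symbols: H_max = log_10(3) = 0.4771 dits
Actual entropy: H(X) = 0.4502 dits
Redundancy: R = 0.4771 - 0.4502 = 0.0269 dits

This redundancy represents potential for compression: the source could be compressed by 0.0269 dits per symbol.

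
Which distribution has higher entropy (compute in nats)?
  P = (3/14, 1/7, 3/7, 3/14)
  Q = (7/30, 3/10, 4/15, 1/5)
Q

Computing entropies in nats:
H(P) = 1.3013
H(Q) = 1.3751

Distribution Q has higher entropy.

Intuition: The distribution closer to uniform (more spread out) has higher entropy.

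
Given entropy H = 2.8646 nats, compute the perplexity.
17.5420

Perplexity is e^H (or exp(H) for natural log).

H = 2.8646 nats
Perplexity = e^2.8646 = 17.5420

Interpretation: The model's uncertainty is equivalent to choosing uniformly among 17.5 options.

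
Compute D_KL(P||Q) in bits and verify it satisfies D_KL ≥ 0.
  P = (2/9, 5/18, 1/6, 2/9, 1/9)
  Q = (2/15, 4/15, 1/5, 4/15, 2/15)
0.0486 bits

KL divergence satisfies the Gibbs inequality: D_KL(P||Q) ≥ 0 for all distributions P, Q.

D_KL(P||Q) = Σ p(x) log(p(x)/q(x))
Term by term:
  x=0: 2/9 × log_2[(2/9)/(2/15)] = 0.1638
  x=1: 5/18 × log_2[(5/18)/(4/15)] = 0.0164
  x=2: 1/6 × log_2[(1/6)/(1/5)] = -0.0438
  x=3: 2/9 × log_2[(2/9)/(4/15)] = -0.0585
  x=4: 1/9 × log_2[(1/9)/(2/15)] = -0.0292
D_KL(P||Q) = 0.0486 bits

D_KL(P||Q) = 0.0486 ≥ 0 ✓

This non-negativity is a fundamental property: relative entropy cannot be negative because it measures how different Q is from P.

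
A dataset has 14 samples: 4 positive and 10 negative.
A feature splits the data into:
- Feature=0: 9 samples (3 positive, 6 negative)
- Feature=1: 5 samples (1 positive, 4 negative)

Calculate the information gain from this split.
0.0150 bits

Information Gain = H(Y) - H(Y|Feature)

Before split:
P(positive) = 4/14 = 0.2857
H(Y) = 0.8631 bits

After split:
Feature=0: H = 0.9183 bits (weight = 9/14)
Feature=1: H = 0.7219 bits (weight = 5/14)
H(Y|Feature) = (9/14)×0.9183 + (5/14)×0.7219 = 0.8482 bits

Information Gain = 0.8631 - 0.8482 = 0.0150 bits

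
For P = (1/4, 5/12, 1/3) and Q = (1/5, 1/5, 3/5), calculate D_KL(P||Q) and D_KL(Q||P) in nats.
D_KL(P||Q) = 0.1657, D_KL(Q||P) = 0.1612

KL divergence is not symmetric: D_KL(P||Q) ≠ D_KL(Q||P) in general.

D_KL(P||Q) = 0.1657 nats
D_KL(Q||P) = 0.1612 nats

No, they are not equal!

This asymmetry is why KL divergence is not a true distance metric.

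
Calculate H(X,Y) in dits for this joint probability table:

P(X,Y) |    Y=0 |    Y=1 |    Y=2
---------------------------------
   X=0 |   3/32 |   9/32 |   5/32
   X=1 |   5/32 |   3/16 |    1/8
0.7525 dits

Joint entropy is H(X,Y) = -Σ_{x,y} p(x,y) log p(x,y).

Summing over all non-zero entries:
H(X,Y) = -[3/32·log_10(3/32) + 9/32·log_10(9/32) + 5/32·log_10(5/32) + 5/32·log_10(5/32) + 3/16·log_10(3/16) + 1/8·log_10(1/8)]
H(X,Y) = 0.7525 dits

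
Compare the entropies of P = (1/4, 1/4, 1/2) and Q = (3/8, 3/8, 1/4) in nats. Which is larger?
Q

Computing entropies in nats:
H(P) = 1.0397
H(Q) = 1.0822

Distribution Q has higher entropy.

Intuition: The distribution closer to uniform (more spread out) has higher entropy.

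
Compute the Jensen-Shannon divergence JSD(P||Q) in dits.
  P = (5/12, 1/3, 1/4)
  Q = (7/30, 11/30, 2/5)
0.0097 dits

Jensen-Shannon divergence is:
JSD(P||Q) = 0.5 × D_KL(P||M) + 0.5 × D_KL(Q||M)
where M = 0.5 × (P + Q) is the mixture distribution.

M = 0.5 × (5/12, 1/3, 1/4) + 0.5 × (7/30, 11/30, 2/5) = (13/40, 7/20, 13/40)

D_KL(P||M) = 0.0094 dits
D_KL(Q||M) = 0.0099 dits

JSD(P||Q) = 0.5 × 0.0094 + 0.5 × 0.0099 = 0.0097 dits

Unlike KL divergence, JSD is symmetric and bounded: 0 ≤ JSD ≤ log(2).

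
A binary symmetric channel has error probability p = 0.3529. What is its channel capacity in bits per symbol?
0.0634 bits

For a binary symmetric channel (BSC) with error probability p:
Capacity C = 1 - H(p) bits per symbol

where H(p) = -p log₂(p) - (1-p) log₂(1-p) is the binary entropy function.

H(0.3529) = 0.9366 bits
C = 1 - 0.9366 = 0.0634 bits per symbol

This means we can reliably transmit up to 0.0634 bits of information per channel use.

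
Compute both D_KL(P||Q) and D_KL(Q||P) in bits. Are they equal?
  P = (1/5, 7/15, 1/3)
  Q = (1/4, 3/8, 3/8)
D_KL(P||Q) = 0.0262, D_KL(Q||P) = 0.0259

KL divergence is not symmetric: D_KL(P||Q) ≠ D_KL(Q||P) in general.

D_KL(P||Q) = 0.0262 bits
D_KL(Q||P) = 0.0259 bits

No, they are not equal!

This asymmetry is why KL divergence is not a true distance metric.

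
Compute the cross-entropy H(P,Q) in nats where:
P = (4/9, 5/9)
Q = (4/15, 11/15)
0.7598 nats

Cross-entropy: H(P,Q) = -Σ p(x) log q(x)

Alternatively: H(P,Q) = H(P) + D_KL(P||Q)
H(P) = 0.6870 nats
D_KL(P||Q) = 0.0728 nats

H(P,Q) = 0.6870 + 0.0728 = 0.7598 nats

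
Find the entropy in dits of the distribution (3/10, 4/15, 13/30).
0.4673 dits

Shannon entropy is H(X) = -Σ p(x) log p(x).

For P = (3/10, 4/15, 13/30):
H = -3/10 × log_10(3/10) -4/15 × log_10(4/15) -13/30 × log_10(13/30)
H = 0.4673 dits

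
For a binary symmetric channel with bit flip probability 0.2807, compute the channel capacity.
0.1436 bits

For a binary symmetric channel (BSC) with error probability p:
Capacity C = 1 - H(p) bits per symbol

where H(p) = -p log₂(p) - (1-p) log₂(1-p) is the binary entropy function.

H(0.2807) = 0.8564 bits
C = 1 - 0.8564 = 0.1436 bits per symbol

This means we can reliably transmit up to 0.1436 bits of information per channel use.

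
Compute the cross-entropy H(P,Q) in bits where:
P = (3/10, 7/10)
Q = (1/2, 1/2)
1.0000 bits

Cross-entropy: H(P,Q) = -Σ p(x) log q(x)

Alternatively: H(P,Q) = H(P) + D_KL(P||Q)
H(P) = 0.8813 bits
D_KL(P||Q) = 0.1187 bits

H(P,Q) = 0.8813 + 0.1187 = 1.0000 bits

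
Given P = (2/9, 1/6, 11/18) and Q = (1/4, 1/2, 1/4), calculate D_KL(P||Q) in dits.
0.1463 dits

KL divergence: D_KL(P||Q) = Σ p(x) log(p(x)/q(x))

Computing term by term:
  x=0: 2/9 × log_10[(2/9)/(1/4)] = 2/9 × -0.0512 = -0.0114
  x=1: 1/6 × log_10[(1/6)/(1/2)] = 1/6 × -0.4771 = -0.0795
  x=2: 11/18 × log_10[(11/18)/(1/4)] = 11/18 × 0.3882 = 0.2372

D_KL(P||Q) = 0.1463 dits

Note: KL divergence is always non-negative and equals 0 iff P = Q.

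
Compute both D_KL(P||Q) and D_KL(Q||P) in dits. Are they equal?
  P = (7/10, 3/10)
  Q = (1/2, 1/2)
D_KL(P||Q) = 0.0357, D_KL(Q||P) = 0.0379

KL divergence is not symmetric: D_KL(P||Q) ≠ D_KL(Q||P) in general.

D_KL(P||Q) = 0.0357 dits
D_KL(Q||P) = 0.0379 dits

No, they are not equal!

This asymmetry is why KL divergence is not a true distance metric.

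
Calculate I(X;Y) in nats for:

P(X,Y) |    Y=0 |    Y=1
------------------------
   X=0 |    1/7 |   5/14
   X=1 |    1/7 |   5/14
0.0000 nats

Mutual information: I(X;Y) = H(X) + H(Y) - H(X,Y)

Marginals:
P(X) = (1/2, 1/2), H(X) = 0.6931 nats
P(Y) = (2/7, 5/7), H(Y) = 0.5983 nats

Joint entropy: H(X,Y) = 1.2914 nats

I(X;Y) = 0.6931 + 0.5983 - 1.2914 = 0.0000 nats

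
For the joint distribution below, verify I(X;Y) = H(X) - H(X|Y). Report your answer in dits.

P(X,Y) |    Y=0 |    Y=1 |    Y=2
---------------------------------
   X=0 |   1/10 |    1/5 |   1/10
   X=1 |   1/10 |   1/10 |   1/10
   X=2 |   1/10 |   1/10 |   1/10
I(X;Y) = 0.0060 dits

Mutual information has multiple equivalent forms:
- I(X;Y) = H(X) - H(X|Y)
- I(X;Y) = H(Y) - H(Y|X)
- I(X;Y) = H(X) + H(Y) - H(X,Y)

Computing all quantities:
H(X) = 0.4729, H(Y) = 0.4729, H(X,Y) = 0.9398
H(X|Y) = 0.4669, H(Y|X) = 0.4669

Verification:
H(X) - H(X|Y) = 0.4729 - 0.4669 = 0.0060
H(Y) - H(Y|X) = 0.4729 - 0.4669 = 0.0060
H(X) + H(Y) - H(X,Y) = 0.4729 + 0.4729 - 0.9398 = 0.0060

All forms give I(X;Y) = 0.0060 dits. ✓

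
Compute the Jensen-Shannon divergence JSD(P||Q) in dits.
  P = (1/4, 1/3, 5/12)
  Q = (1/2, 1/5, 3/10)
0.0150 dits

Jensen-Shannon divergence is:
JSD(P||Q) = 0.5 × D_KL(P||M) + 0.5 × D_KL(Q||M)
where M = 0.5 × (P + Q) is the mixture distribution.

M = 0.5 × (1/4, 1/3, 5/12) + 0.5 × (1/2, 1/5, 3/10) = (3/8, 4/15, 0.358333)

D_KL(P||M) = 0.0156 dits
D_KL(Q||M) = 0.0143 dits

JSD(P||Q) = 0.5 × 0.0156 + 0.5 × 0.0143 = 0.0150 dits

Unlike KL divergence, JSD is symmetric and bounded: 0 ≤ JSD ≤ log(2).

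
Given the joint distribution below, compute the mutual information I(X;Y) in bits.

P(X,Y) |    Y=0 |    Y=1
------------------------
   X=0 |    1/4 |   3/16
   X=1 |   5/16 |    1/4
0.0002 bits

Mutual information: I(X;Y) = H(X) + H(Y) - H(X,Y)

Marginals:
P(X) = (7/16, 9/16), H(X) = 0.9887 bits
P(Y) = (9/16, 7/16), H(Y) = 0.9887 bits

Joint entropy: H(X,Y) = 1.9772 bits

I(X;Y) = 0.9887 + 0.9887 - 1.9772 = 0.0002 bits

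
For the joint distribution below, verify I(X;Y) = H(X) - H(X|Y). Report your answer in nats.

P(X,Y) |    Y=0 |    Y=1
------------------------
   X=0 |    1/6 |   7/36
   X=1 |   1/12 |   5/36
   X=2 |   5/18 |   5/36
I(X;Y) = 0.0301 nats

Mutual information has multiple equivalent forms:
- I(X;Y) = H(X) - H(X|Y)
- I(X;Y) = H(Y) - H(Y|X)
- I(X;Y) = H(X) + H(Y) - H(X,Y)

Computing all quantities:
H(X) = 1.0668, H(Y) = 0.6916, H(X,Y) = 1.7283
H(X|Y) = 1.0367, H(Y|X) = 0.6615

Verification:
H(X) - H(X|Y) = 1.0668 - 1.0367 = 0.0301
H(Y) - H(Y|X) = 0.6916 - 0.6615 = 0.0301
H(X) + H(Y) - H(X,Y) = 1.0668 + 0.6916 - 1.7283 = 0.0301

All forms give I(X;Y) = 0.0301 nats. ✓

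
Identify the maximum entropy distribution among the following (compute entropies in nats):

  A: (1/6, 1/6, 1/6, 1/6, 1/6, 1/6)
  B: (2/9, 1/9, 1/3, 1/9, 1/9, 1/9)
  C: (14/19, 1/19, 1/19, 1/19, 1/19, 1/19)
A

For a discrete distribution over n outcomes, entropy is maximized by the uniform distribution.

Computing entropies:
H(A) = 1.7918 nats
H(B) = 1.6770 nats
H(C) = 0.9999 nats

The uniform distribution (where all probabilities equal 1/6) achieves the maximum entropy of log_e(6) = 1.7918 nats.

Distribution A has the highest entropy.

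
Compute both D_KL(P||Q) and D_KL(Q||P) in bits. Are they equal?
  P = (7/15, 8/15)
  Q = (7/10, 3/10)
D_KL(P||Q) = 0.1697, D_KL(Q||P) = 0.1605

KL divergence is not symmetric: D_KL(P||Q) ≠ D_KL(Q||P) in general.

D_KL(P||Q) = 0.1697 bits
D_KL(Q||P) = 0.1605 bits

No, they are not equal!

This asymmetry is why KL divergence is not a true distance metric.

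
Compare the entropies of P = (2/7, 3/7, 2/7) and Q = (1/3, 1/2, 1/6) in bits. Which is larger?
P

Computing entropies in bits:
H(P) = 1.5567
H(Q) = 1.4591

Distribution P has higher entropy.

Intuition: The distribution closer to uniform (more spread out) has higher entropy.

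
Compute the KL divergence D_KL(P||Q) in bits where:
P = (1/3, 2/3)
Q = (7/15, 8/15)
0.0528 bits

KL divergence: D_KL(P||Q) = Σ p(x) log(p(x)/q(x))

Computing term by term:
  x=0: 1/3 × log_2[(1/3)/(7/15)] = 1/3 × -0.4854 = -0.1618
  x=1: 2/3 × log_2[(2/3)/(8/15)] = 2/3 × 0.3219 = 0.2146

D_KL(P||Q) = 0.0528 bits

Note: KL divergence is always non-negative and equals 0 iff P = Q.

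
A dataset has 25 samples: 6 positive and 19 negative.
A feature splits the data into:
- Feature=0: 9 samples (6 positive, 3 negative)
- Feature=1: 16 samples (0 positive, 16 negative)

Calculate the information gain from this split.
0.4645 bits

Information Gain = H(Y) - H(Y|Feature)

Before split:
P(positive) = 6/25 = 0.2400
H(Y) = 0.7950 bits

After split:
Feature=0: H = 0.9183 bits (weight = 9/25)
Feature=1: H = 0.0000 bits (weight = 16/25)
H(Y|Feature) = (9/25)×0.9183 + (16/25)×0.0000 = 0.3306 bits

Information Gain = 0.7950 - 0.3306 = 0.4645 bits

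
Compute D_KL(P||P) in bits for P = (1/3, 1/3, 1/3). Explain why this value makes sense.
0.0000 bits

KL divergence satisfies the Gibbs inequality: D_KL(P||Q) ≥ 0 for all distributions P, Q.

D_KL(P||Q) = Σ p(x) log(p(x)/q(x))
Each term is p(x) × log_2(p(x)/p(x)) = p(x) × log_2(1) = 0, so the sum is 0.
D_KL(P||Q) = 0.0000 bits

When P = Q, the KL divergence is exactly 0, as there is no 'divergence' between identical distributions.

This non-negativity is a fundamental property: relative entropy cannot be negative because it measures how different Q is from P.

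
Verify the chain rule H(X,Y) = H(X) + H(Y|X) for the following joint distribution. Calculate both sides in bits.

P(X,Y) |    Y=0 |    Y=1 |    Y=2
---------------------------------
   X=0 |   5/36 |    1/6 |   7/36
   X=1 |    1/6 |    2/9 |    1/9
H(X,Y) = 2.5510, H(X) = 1.0000, H(Y|X) = 1.5510 (all in bits)

Chain rule: H(X,Y) = H(X) + H(Y|X)

Left side — joint entropy directly:
H(X,Y) = -Σ p(x,y) log p(x,y) = 2.5510 bits

Right side — compute H(Y|X) from the conditional distributions:
P(X) = (1/2, 1/2), so H(X) = 1.0000 bits
H(Y|X) = Σ_x P(X=x) · H(Y|X=x):
  P(Y|X=0) = (5/18, 1/3, 7/18), H(Y|X=0) = 1.5715, weight P(X=0) = 1/2
  P(Y|X=1) = (1/3, 4/9, 2/9), H(Y|X=1) = 1.5305, weight P(X=1) = 1/2
H(Y|X) = 1.5510 bits

H(X) + H(Y|X) = 1.0000 + 1.5510 = 2.5510 bits

Both sides equal 2.5510 bits. ✓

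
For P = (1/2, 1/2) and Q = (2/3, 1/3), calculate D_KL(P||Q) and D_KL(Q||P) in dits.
D_KL(P||Q) = 0.0256, D_KL(Q||P) = 0.0246

KL divergence is not symmetric: D_KL(P||Q) ≠ D_KL(Q||P) in general.

D_KL(P||Q) = 0.0256 dits
D_KL(Q||P) = 0.0246 dits

No, they are not equal!

This asymmetry is why KL divergence is not a true distance metric.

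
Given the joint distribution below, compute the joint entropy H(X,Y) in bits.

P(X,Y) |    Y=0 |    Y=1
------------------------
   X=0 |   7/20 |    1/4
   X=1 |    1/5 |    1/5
1.9589 bits

Joint entropy is H(X,Y) = -Σ_{x,y} p(x,y) log p(x,y).

Summing over all non-zero entries:
H(X,Y) = -[7/20·log_2(7/20) + 1/4·log_2(1/4) + 1/5·log_2(1/5) + 1/5·log_2(1/5)]
H(X,Y) = 1.9589 bits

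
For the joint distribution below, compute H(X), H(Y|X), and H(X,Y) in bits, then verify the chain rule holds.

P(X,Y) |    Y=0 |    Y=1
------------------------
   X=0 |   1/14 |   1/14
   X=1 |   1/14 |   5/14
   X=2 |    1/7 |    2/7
H(X,Y) = 2.2638, H(X) = 1.4488, H(Y|X) = 0.8150 (all in bits)

Chain rule: H(X,Y) = H(X) + H(Y|X)

Left side — joint entropy directly:
H(X,Y) = -Σ p(x,y) log p(x,y) = 2.2638 bits

Right side — compute H(Y|X) from the conditional distributions:
P(X) = (1/7, 3/7, 3/7), so H(X) = 1.4488 bits
H(Y|X) = Σ_x P(X=x) · H(Y|X=x):
  P(Y|X=0) = (1/2, 1/2), H(Y|X=0) = 1.0000, weight P(X=0) = 1/7
  P(Y|X=1) = (1/6, 5/6), H(Y|X=1) = 0.6500, weight P(X=1) = 3/7
  P(Y|X=2) = (1/3, 2/3), H(Y|X=2) = 0.9183, weight P(X=2) = 3/7
H(Y|X) = 0.8150 bits

H(X) + H(Y|X) = 1.4488 + 0.8150 = 2.2638 bits

Both sides equal 2.2638 bits. ✓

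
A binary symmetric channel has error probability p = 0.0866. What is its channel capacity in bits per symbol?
0.5750 bits

For a binary symmetric channel (BSC) with error probability p:
Capacity C = 1 - H(p) bits per symbol

where H(p) = -p log₂(p) - (1-p) log₂(1-p) is the binary entropy function.

H(0.0866) = 0.4250 bits
C = 1 - 0.4250 = 0.5750 bits per symbol

This means we can reliably transmit up to 0.5750 bits of information per channel use.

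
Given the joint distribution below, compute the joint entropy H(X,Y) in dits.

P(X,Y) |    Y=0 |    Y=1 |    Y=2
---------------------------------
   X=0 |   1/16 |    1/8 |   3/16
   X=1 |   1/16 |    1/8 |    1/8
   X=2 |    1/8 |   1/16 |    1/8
0.9265 dits

Joint entropy is H(X,Y) = -Σ_{x,y} p(x,y) log p(x,y).

Summing over all non-zero entries:
H(X,Y) = -[1/16·log_10(1/16) + 1/8·log_10(1/8) + 3/16·log_10(3/16) + 1/16·log_10(1/16) + 1/8·log_10(1/8) + 1/8·log_10(1/8) + 1/8·log_10(1/8) + 1/16·log_10(1/16) + 1/8·log_10(1/8)]
H(X,Y) = 0.9265 dits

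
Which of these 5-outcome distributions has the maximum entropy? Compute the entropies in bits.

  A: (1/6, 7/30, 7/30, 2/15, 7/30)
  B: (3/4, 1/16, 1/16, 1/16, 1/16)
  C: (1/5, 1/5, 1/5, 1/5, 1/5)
C

For a discrete distribution over n outcomes, entropy is maximized by the uniform distribution.

Computing entropies:
H(A) = 2.2881 bits
H(B) = 1.3113 bits
H(C) = 2.3219 bits

The uniform distribution (where all probabilities equal 1/5) achieves the maximum entropy of log_2(5) = 2.3219 bits.

Distribution C has the highest entropy.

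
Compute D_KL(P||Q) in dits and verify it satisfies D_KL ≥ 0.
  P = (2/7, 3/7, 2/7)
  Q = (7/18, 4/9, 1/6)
0.0219 dits

KL divergence satisfies the Gibbs inequality: D_KL(P||Q) ≥ 0 for all distributions P, Q.

D_KL(P||Q) = Σ p(x) log(p(x)/q(x))
Term by term:
  x=0: 2/7 × log_10[(2/7)/(7/18)] = -0.0383
  x=1: 3/7 × log_10[(3/7)/(4/9)] = -0.0068
  x=2: 2/7 × log_10[(2/7)/(1/6)] = 0.0669
D_KL(P||Q) = 0.0219 dits

D_KL(P||Q) = 0.0219 ≥ 0 ✓

This non-negativity is a fundamental property: relative entropy cannot be negative because it measures how different Q is from P.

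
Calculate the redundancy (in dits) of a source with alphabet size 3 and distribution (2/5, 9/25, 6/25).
0.0095 dits

Redundancy measures how far a source is from maximum entropy:
R = H_max - H(X)

Maximum entropy for 3 symbols: H_max = log_10(3) = 0.4771 dits
Actual entropy: H(X) = 0.4677 dits
Redundancy: R = 0.4771 - 0.4677 = 0.0095 dits

This redundancy represents potential for compression: the source could be compressed by 0.0095 dits per symbol.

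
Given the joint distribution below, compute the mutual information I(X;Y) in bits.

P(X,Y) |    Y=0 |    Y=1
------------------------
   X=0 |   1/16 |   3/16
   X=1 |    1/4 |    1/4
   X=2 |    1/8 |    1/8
0.0359 bits

Mutual information: I(X;Y) = H(X) + H(Y) - H(X,Y)

Marginals:
P(X) = (1/4, 1/2, 1/4), H(X) = 1.5000 bits
P(Y) = (7/16, 9/16), H(Y) = 0.9887 bits

Joint entropy: H(X,Y) = 2.4528 bits

I(X;Y) = 1.5000 + 0.9887 - 2.4528 = 0.0359 bits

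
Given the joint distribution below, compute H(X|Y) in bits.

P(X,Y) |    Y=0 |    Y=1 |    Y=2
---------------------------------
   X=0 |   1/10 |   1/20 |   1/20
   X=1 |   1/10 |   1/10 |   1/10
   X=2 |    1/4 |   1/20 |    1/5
1.4286 bits

Using the chain rule: H(X|Y) = H(X,Y) - H(Y)

First, compute H(X,Y) = 2.9414 bits

Marginal P(Y) = (9/20, 1/5, 7/20)
H(Y) = 1.5129 bits

H(X|Y) = H(X,Y) - H(Y) = 2.9414 - 1.5129 = 1.4286 bits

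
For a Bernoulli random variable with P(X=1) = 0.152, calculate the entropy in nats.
0.4262 nats

The binary entropy function is:
H(p) = -p log(p) - (1-p) log(1-p)

H(0.152) = -0.152 × log_e(0.152) - 0.848 × log_e(0.848)
H(0.152) = 0.4262 nats

Note: Binary entropy is maximized at p=0.5 (H=1 bit) and minimized at p=0 or p=1 (H=0).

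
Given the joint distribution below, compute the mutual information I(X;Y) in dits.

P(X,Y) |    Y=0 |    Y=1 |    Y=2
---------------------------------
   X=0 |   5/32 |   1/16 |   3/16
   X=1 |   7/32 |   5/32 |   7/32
0.0041 dits

Mutual information: I(X;Y) = H(X) + H(Y) - H(X,Y)

Marginals:
P(X) = (13/32, 19/32), H(X) = 0.2934 dits
P(Y) = (3/8, 7/32, 13/32), H(Y) = 0.4631 dits

Joint entropy: H(X,Y) = 0.7523 dits

I(X;Y) = 0.2934 + 0.4631 - 0.7523 = 0.0041 dits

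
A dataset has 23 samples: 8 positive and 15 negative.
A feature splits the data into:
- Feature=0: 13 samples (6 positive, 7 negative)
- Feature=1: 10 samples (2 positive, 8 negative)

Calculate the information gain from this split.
0.0554 bits

Information Gain = H(Y) - H(Y|Feature)

Before split:
P(positive) = 8/23 = 0.3478
H(Y) = 0.9321 bits

After split:
Feature=0: H = 0.9957 bits (weight = 13/23)
Feature=1: H = 0.7219 bits (weight = 10/23)
H(Y|Feature) = (13/23)×0.9957 + (10/23)×0.7219 = 0.8767 bits

Information Gain = 0.9321 - 0.8767 = 0.0554 bits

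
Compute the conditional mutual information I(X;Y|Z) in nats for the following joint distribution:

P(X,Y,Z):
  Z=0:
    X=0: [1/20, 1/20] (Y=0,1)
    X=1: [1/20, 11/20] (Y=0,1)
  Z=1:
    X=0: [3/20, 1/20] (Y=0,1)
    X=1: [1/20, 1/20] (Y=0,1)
0.0548 nats

Conditional mutual information: I(X;Y|Z) = H(X|Z) + H(Y|Z) - H(X,Y|Z)

H(Z) = 0.6109
H(X,Z) = 1.0889 → H(X|Z) = 0.4780
H(Y,Z) = 1.0889 → H(Y|Z) = 0.4780
H(X,Y,Z) = 1.5121 → H(X,Y|Z) = 0.9012

I(X;Y|Z) = 0.4780 + 0.4780 - 0.9012 = 0.0548 nats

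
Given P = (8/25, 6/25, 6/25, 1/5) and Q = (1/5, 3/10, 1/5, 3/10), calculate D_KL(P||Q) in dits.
0.0258 dits

KL divergence: D_KL(P||Q) = Σ p(x) log(p(x)/q(x))

Computing term by term:
  x=0: 8/25 × log_10[(8/25)/(1/5)] = 8/25 × 0.2041 = 0.0653
  x=1: 6/25 × log_10[(6/25)/(3/10)] = 6/25 × -0.0969 = -0.0233
  x=2: 6/25 × log_10[(6/25)/(1/5)] = 6/25 × 0.0792 = 0.0190
  x=3: 1/5 × log_10[(1/5)/(3/10)] = 1/5 × -0.1761 = -0.0352

D_KL(P||Q) = 0.0258 dits

Note: KL divergence is always non-negative and equals 0 iff P = Q.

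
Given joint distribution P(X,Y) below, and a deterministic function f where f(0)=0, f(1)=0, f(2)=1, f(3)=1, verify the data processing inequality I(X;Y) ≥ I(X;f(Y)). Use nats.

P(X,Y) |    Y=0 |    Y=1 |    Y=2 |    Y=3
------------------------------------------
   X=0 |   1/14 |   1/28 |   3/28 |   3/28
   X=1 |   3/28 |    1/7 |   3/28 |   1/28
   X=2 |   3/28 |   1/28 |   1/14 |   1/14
I(X;Y) = 0.0688, I(X;f(Y)) = 0.0330, inequality holds: 0.0688 ≥ 0.0330

Data Processing Inequality: For any Markov chain X → Y → Z, we have I(X;Y) ≥ I(X;Z).

Here Z = f(Y) is a deterministic function of Y, forming X → Y → Z.

Original I(X;Y) = 0.0688 nats

After applying f:
P(X,Z) where Z=f(Y):
- P(X,Z=0) = P(X,Y=0) + P(X,Y=1)
- P(X,Z=1) = P(X,Y=2) + P(X,Y=3)

I(X;Z) = I(X;f(Y)) = 0.0330 nats

Verification: 0.0688 ≥ 0.0330 ✓

Information cannot be created by processing; the function f can only lose information about X.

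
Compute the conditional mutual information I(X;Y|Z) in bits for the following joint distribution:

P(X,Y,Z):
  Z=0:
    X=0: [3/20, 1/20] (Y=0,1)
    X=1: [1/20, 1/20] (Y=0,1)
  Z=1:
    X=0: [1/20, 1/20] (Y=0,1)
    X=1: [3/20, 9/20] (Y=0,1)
0.0307 bits

Conditional mutual information: I(X;Y|Z) = H(X|Z) + H(Y|Z) - H(X,Y|Z)

H(Z) = 0.8813
H(X,Z) = 1.5710 → H(X|Z) = 0.6897
H(Y,Z) = 1.7610 → H(Y|Z) = 0.8797
H(X,Y,Z) = 2.4200 → H(X,Y|Z) = 1.5387

I(X;Y|Z) = 0.6897 + 0.8797 - 1.5387 = 0.0307 bits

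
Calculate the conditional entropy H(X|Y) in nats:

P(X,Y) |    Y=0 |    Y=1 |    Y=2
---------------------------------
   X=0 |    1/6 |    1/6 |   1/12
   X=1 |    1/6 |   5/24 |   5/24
0.6632 nats

Using the chain rule: H(X|Y) = H(X,Y) - H(Y)

First, compute H(X,Y) = 1.7565 nats

Marginal P(Y) = (1/3, 3/8, 7/24)
H(Y) = 1.0934 nats

H(X|Y) = H(X,Y) - H(Y) = 1.7565 - 1.0934 = 0.6632 nats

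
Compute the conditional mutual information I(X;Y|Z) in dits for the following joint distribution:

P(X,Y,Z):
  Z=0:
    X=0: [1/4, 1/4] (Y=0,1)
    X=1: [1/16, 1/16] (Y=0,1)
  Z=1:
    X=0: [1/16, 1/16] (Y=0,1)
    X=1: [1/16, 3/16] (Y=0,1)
0.0050 dits

Conditional mutual information: I(X;Y|Z) = H(X|Z) + H(Y|Z) - H(X,Y|Z)

H(Z) = 0.2873
H(X,Z) = 0.5268 → H(X|Z) = 0.2395
H(Y,Z) = 0.5791 → H(Y|Z) = 0.2918
H(X,Y,Z) = 0.8136 → H(X,Y|Z) = 0.5263

I(X;Y|Z) = 0.2395 + 0.2918 - 0.5263 = 0.0050 dits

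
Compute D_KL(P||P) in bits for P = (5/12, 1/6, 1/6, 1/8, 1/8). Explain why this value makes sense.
0.0000 bits

KL divergence satisfies the Gibbs inequality: D_KL(P||Q) ≥ 0 for all distributions P, Q.

D_KL(P||Q) = Σ p(x) log(p(x)/q(x))
Each term is p(x) × log_2(p(x)/p(x)) = p(x) × log_2(1) = 0, so the sum is 0.
D_KL(P||Q) = 0.0000 bits

When P = Q, the KL divergence is exactly 0, as there is no 'divergence' between identical distributions.

This non-negativity is a fundamental property: relative entropy cannot be negative because it measures how different Q is from P.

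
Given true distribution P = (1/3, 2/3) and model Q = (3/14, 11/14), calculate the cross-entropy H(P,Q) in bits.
0.9727 bits

Cross-entropy: H(P,Q) = -Σ p(x) log q(x)

Alternatively: H(P,Q) = H(P) + D_KL(P||Q)
H(P) = 0.9183 bits
D_KL(P||Q) = 0.0545 bits

H(P,Q) = 0.9183 + 0.0545 = 0.9727 bits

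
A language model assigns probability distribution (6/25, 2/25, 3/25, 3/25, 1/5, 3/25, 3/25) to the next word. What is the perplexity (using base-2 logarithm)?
6.5810

Perplexity is 2^H (or exp(H) for natural log).

First, H = -Σ p log p = 2.7183 bits
Perplexity = 2^2.7183 = 6.5810

Interpretation: The model's uncertainty is equivalent to choosing uniformly among 6.6 options.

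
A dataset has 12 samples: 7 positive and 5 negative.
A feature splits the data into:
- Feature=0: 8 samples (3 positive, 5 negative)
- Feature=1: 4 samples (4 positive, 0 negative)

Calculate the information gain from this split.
0.3436 bits

Information Gain = H(Y) - H(Y|Feature)

Before split:
P(positive) = 7/12 = 0.5833
H(Y) = 0.9799 bits

After split:
Feature=0: H = 0.9544 bits (weight = 8/12)
Feature=1: H = 0.0000 bits (weight = 4/12)
H(Y|Feature) = (8/12)×0.9544 + (4/12)×0.0000 = 0.6363 bits

Information Gain = 0.9799 - 0.6363 = 0.3436 bits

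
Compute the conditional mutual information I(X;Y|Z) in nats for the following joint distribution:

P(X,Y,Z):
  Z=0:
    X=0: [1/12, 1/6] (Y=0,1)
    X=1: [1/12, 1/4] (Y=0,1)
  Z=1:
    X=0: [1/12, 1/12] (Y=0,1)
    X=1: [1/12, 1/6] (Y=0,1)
0.0082 nats

Conditional mutual information: I(X;Y|Z) = H(X|Z) + H(Y|Z) - H(X,Y|Z)

H(Z) = 0.6792
H(X,Z) = 1.3580 → H(X|Z) = 0.6788
H(Y,Z) = 1.3086 → H(Y|Z) = 0.6294
H(X,Y,Z) = 1.9792 → H(X,Y|Z) = 1.3000

I(X;Y|Z) = 0.6788 + 0.6294 - 1.3000 = 0.0082 nats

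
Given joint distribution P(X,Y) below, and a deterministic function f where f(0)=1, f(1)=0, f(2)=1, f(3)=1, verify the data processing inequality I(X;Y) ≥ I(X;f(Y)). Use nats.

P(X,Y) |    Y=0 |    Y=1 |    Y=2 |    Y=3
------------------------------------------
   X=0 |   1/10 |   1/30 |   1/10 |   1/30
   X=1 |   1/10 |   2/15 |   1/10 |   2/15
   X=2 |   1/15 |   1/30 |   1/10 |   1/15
I(X;Y) = 0.0459, I(X;f(Y)) = 0.0203, inequality holds: 0.0459 ≥ 0.0203

Data Processing Inequality: For any Markov chain X → Y → Z, we have I(X;Y) ≥ I(X;Z).

Here Z = f(Y) is a deterministic function of Y, forming X → Y → Z.

Original I(X;Y) = 0.0459 nats

After applying f:
P(X,Z) where Z=f(Y):
- P(X,Z=0) = P(X,Y=1)
- P(X,Z=1) = P(X,Y=0) + P(X,Y=2) + P(X,Y=3)

I(X;Z) = I(X;f(Y)) = 0.0203 nats

Verification: 0.0459 ≥ 0.0203 ✓

Information cannot be created by processing; the function f can only lose information about X.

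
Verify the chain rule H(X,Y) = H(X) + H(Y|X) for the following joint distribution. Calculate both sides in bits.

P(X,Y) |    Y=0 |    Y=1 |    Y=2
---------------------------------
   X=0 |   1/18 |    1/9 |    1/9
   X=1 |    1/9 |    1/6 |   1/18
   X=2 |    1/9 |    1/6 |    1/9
H(X,Y) = 3.0860, H(X) = 1.5715, H(Y|X) = 1.5145 (all in bits)

Chain rule: H(X,Y) = H(X) + H(Y|X)

Left side — joint entropy directly:
H(X,Y) = -Σ p(x,y) log p(x,y) = 3.0860 bits

Right side — compute H(Y|X) from the conditional distributions:
P(X) = (5/18, 1/3, 7/18), so H(X) = 1.5715 bits
H(Y|X) = Σ_x P(X=x) · H(Y|X=x):
  P(Y|X=0) = (1/5, 2/5, 2/5), H(Y|X=0) = 1.5219, weight P(X=0) = 5/18
  P(Y|X=1) = (1/3, 1/2, 1/6), H(Y|X=1) = 1.4591, weight P(X=1) = 1/3
  P(Y|X=2) = (2/7, 3/7, 2/7), H(Y|X=2) = 1.5567, weight P(X=2) = 7/18
H(Y|X) = 1.5145 bits

H(X) + H(Y|X) = 1.5715 + 1.5145 = 3.0860 bits

Both sides equal 3.0860 bits. ✓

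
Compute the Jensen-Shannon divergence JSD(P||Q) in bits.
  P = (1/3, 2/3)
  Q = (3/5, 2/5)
0.0522 bits

Jensen-Shannon divergence is:
JSD(P||Q) = 0.5 × D_KL(P||M) + 0.5 × D_KL(Q||M)
where M = 0.5 × (P + Q) is the mixture distribution.

M = 0.5 × (1/3, 2/3) + 0.5 × (3/5, 2/5) = (7/15, 8/15)

D_KL(P||M) = 0.0528 bits
D_KL(Q||M) = 0.0515 bits

JSD(P||Q) = 0.5 × 0.0528 + 0.5 × 0.0515 = 0.0522 bits

Unlike KL divergence, JSD is symmetric and bounded: 0 ≤ JSD ≤ log(2).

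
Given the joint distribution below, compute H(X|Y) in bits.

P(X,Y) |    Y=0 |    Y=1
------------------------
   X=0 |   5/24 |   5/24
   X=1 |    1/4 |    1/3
0.9763 bits

Using the chain rule: H(X|Y) = H(X,Y) - H(Y)

First, compute H(X,Y) = 1.9713 bits

Marginal P(Y) = (11/24, 13/24)
H(Y) = 0.9950 bits

H(X|Y) = H(X,Y) - H(Y) = 1.9713 - 0.9950 = 0.9763 bits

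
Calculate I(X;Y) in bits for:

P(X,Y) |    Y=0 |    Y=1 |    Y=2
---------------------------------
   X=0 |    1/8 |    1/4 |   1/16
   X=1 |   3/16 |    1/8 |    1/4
0.1153 bits

Mutual information: I(X;Y) = H(X) + H(Y) - H(X,Y)

Marginals:
P(X) = (7/16, 9/16), H(X) = 0.9887 bits
P(Y) = (5/16, 3/8, 5/16), H(Y) = 1.5794 bits

Joint entropy: H(X,Y) = 2.4528 bits

I(X;Y) = 0.9887 + 1.5794 - 2.4528 = 0.1153 bits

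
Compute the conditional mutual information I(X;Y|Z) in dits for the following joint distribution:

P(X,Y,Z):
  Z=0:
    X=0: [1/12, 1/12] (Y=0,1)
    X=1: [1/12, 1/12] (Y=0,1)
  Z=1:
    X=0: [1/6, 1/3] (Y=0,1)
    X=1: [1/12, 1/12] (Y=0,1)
0.0032 dits

Conditional mutual information: I(X;Y|Z) = H(X|Z) + H(Y|Z) - H(X,Y|Z)

H(Z) = 0.2764
H(X,Z) = 0.5396 → H(X|Z) = 0.2632
H(Y,Z) = 0.5683 → H(Y|Z) = 0.2919
H(X,Y,Z) = 0.8283 → H(X,Y|Z) = 0.5519

I(X;Y|Z) = 0.2632 + 0.2919 - 0.5519 = 0.0032 dits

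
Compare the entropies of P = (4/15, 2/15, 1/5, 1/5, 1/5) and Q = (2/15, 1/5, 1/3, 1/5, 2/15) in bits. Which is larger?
P

Computing entropies in bits:
H(P) = 2.2892
H(Q) = 2.2323

Distribution P has higher entropy.

Intuition: The distribution closer to uniform (more spread out) has higher entropy.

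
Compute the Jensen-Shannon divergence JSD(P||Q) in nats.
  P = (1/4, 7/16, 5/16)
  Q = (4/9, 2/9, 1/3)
0.0319 nats

Jensen-Shannon divergence is:
JSD(P||Q) = 0.5 × D_KL(P||M) + 0.5 × D_KL(Q||M)
where M = 0.5 × (P + Q) is the mixture distribution.

M = 0.5 × (1/4, 7/16, 5/16) + 0.5 × (4/9, 2/9, 1/3) = (0.347222, 0.329861, 0.322917)

D_KL(P||M) = 0.0312 nats
D_KL(Q||M) = 0.0325 nats

JSD(P||Q) = 0.5 × 0.0312 + 0.5 × 0.0325 = 0.0319 nats

Unlike KL divergence, JSD is symmetric and bounded: 0 ≤ JSD ≤ log(2).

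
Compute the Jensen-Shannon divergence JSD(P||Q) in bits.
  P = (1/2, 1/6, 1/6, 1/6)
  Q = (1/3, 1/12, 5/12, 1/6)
0.0622 bits

Jensen-Shannon divergence is:
JSD(P||Q) = 0.5 × D_KL(P||M) + 0.5 × D_KL(Q||M)
where M = 0.5 × (P + Q) is the mixture distribution.

M = 0.5 × (1/2, 1/6, 1/6, 1/6) + 0.5 × (1/3, 1/12, 5/12, 1/6) = (5/12, 1/8, 7/24, 1/6)

D_KL(P||M) = 0.0661 bits
D_KL(Q||M) = 0.0583 bits

JSD(P||Q) = 0.5 × 0.0661 + 0.5 × 0.0583 = 0.0622 bits

Unlike KL divergence, JSD is symmetric and bounded: 0 ≤ JSD ≤ log(2).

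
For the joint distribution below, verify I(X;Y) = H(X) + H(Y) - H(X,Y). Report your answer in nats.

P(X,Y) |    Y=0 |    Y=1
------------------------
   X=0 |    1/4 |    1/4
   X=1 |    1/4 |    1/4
I(X;Y) = 0.0000 nats

Mutual information has multiple equivalent forms:
- I(X;Y) = H(X) - H(X|Y)
- I(X;Y) = H(Y) - H(Y|X)
- I(X;Y) = H(X) + H(Y) - H(X,Y)

Computing all quantities:
H(X) = 0.6931, H(Y) = 0.6931, H(X,Y) = 1.3863
H(X|Y) = 0.6931, H(Y|X) = 0.6931

Verification:
H(X) - H(X|Y) = 0.6931 - 0.6931 = 0.0000
H(Y) - H(Y|X) = 0.6931 - 0.6931 = 0.0000
H(X) + H(Y) - H(X,Y) = 0.6931 + 0.6931 - 1.3863 = 0.0000

All forms give I(X;Y) = 0.0000 nats. ✓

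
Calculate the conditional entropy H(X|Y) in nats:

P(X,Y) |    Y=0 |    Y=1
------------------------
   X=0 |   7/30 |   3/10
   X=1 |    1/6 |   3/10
0.6876 nats

Using the chain rule: H(X|Y) = H(X,Y) - H(Y)

First, compute H(X,Y) = 1.3606 nats

Marginal P(Y) = (2/5, 3/5)
H(Y) = 0.6730 nats

H(X|Y) = H(X,Y) - H(Y) = 1.3606 - 0.6730 = 0.6876 nats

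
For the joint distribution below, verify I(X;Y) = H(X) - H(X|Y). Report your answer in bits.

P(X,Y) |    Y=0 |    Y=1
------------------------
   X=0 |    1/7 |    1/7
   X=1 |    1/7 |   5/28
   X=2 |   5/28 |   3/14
I(X;Y) = 0.0015 bits

Mutual information has multiple equivalent forms:
- I(X;Y) = H(X) - H(X|Y)
- I(X;Y) = H(Y) - H(Y|X)
- I(X;Y) = H(X) + H(Y) - H(X,Y)

Computing all quantities:
H(X) = 1.5722, H(Y) = 0.9963, H(X,Y) = 2.5670
H(X|Y) = 1.5707, H(Y|X) = 0.9948

Verification:
H(X) - H(X|Y) = 1.5722 - 1.5707 = 0.0015
H(Y) - H(Y|X) = 0.9963 - 0.9948 = 0.0015
H(X) + H(Y) - H(X,Y) = 1.5722 + 0.9963 - 2.5670 = 0.0015

All forms give I(X;Y) = 0.0015 bits. ✓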